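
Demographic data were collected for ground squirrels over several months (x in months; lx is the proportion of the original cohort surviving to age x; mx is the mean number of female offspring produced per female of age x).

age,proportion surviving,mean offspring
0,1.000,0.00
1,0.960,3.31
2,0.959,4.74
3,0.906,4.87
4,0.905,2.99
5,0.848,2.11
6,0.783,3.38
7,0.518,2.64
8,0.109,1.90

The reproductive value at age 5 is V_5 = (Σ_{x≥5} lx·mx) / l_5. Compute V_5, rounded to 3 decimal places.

lx·mx for x ≥ 5: 1.78928, 2.64654, 1.36752, 0.2071 → sum = 6.01044
V_5 = 6.01044 / l_5 = 6.01044 / 0.848 = 7.087783… → 7.088

7.088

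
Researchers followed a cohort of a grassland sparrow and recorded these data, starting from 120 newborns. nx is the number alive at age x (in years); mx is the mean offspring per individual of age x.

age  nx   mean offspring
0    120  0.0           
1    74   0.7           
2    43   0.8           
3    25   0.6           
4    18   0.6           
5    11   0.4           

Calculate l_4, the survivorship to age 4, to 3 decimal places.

0.150

l_4 = n_4/n_0 = 18/120 = 0.15 → 0.150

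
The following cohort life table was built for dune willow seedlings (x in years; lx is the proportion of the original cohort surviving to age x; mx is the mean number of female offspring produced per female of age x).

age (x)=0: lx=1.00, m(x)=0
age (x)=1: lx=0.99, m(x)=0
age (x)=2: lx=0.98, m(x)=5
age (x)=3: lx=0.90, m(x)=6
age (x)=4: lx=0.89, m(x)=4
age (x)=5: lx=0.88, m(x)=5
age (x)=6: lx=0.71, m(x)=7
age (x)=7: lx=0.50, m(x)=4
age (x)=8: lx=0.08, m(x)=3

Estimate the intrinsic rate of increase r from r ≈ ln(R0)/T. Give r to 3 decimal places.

0.764

R0 = Σ lx·mx = 0 + 0 + 4.9 + 5.4 + 3.56 + 4.4 + 4.97 + 2 + 0.24 = 25.47
Σ x·lx·mx = 107.98; T = 107.98/25.47 = 4.2395…
r ≈ ln(R0)/T = ln(25.47)/4.2395… = 0.76365… → 0.764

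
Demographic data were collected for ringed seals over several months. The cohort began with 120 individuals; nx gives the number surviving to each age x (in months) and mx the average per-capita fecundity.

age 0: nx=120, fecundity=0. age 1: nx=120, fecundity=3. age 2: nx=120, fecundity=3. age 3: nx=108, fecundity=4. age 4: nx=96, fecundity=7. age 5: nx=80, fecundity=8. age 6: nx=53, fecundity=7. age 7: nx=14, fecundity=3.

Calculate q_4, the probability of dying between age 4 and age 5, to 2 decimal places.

0.17

lx = nx/n0 = nx/120: 1, 1, 1, 0.9, 0.8, 0.66667…, 0.44167…, 0.11667…
q_4 = (l_4 − l_5) / l_4 = (0.8 − 0.666667…) / 0.8
     = 0.133333… / 0.8 = 0.166667… → 0.17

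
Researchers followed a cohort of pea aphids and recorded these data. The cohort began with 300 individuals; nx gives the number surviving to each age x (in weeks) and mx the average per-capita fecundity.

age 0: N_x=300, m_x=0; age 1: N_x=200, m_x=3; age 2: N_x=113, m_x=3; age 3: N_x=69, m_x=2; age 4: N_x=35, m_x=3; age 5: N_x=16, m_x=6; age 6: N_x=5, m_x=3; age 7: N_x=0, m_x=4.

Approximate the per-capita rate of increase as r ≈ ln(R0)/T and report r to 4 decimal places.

0.7043

lx = nx/n0 = nx/300: 1, 0.66667…, 0.37667…, 0.23, 0.11667…, 0.05333…, 0.01667…, 0
R0 = Σ lx·mx = 0 + 2… + 1.13… + 0.46 + 0.35… + 0.32… + 0.05… + 0 = 4.31…
Σ x·lx·mx = 8.94…; T = 8.94…/4.31… = 2.07425…
r ≈ ln(R0)/T = ln(4.31…)/2.07425… = 0.704322… → 0.7043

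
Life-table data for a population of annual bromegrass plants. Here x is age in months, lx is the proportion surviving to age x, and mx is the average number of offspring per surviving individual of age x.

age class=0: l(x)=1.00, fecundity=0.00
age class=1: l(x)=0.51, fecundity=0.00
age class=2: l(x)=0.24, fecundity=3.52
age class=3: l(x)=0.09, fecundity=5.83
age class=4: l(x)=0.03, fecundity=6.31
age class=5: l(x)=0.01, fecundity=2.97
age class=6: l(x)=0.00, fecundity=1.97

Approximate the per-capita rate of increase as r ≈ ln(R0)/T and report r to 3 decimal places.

R0 = Σ lx·mx = 0 + 0 + 0.8448 + 0.5247 + 0.1893 + 0.0297 + 0 = 1.5885
Σ x·lx·mx = 4.1694; T = 4.1694/1.5885 = 2.62474…
r ≈ ln(R0)/T = ln(1.5885)/2.62474… = 0.17632… → 0.176

0.176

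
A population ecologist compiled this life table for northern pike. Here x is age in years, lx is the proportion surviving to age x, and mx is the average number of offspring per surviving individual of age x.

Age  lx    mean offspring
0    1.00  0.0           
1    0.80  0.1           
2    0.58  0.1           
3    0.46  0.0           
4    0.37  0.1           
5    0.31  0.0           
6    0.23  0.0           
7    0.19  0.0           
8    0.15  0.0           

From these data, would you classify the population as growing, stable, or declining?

declining

R0 = Σ lx·mx = 0 + 0.08 + 0.058 + 0 + 0.037 + 0 + 0 + 0 + 0 = 0.175
R0 < 1, so the population is declining.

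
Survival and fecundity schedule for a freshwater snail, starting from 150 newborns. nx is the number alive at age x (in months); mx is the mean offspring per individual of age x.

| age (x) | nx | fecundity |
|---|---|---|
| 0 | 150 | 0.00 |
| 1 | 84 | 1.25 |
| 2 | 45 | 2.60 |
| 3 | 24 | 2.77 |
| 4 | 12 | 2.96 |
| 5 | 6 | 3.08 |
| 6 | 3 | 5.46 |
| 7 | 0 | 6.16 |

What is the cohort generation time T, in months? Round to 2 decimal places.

lx = nx/n0 = nx/150: 1, 0.56, 0.3, 0.16, 0.08, 0.04, 0.02, 0
lx·mx: 0, 0.7, 0.78, 0.4432, 0.2368, 0.1232, 0.1092, 0 → R0 = 2.3924
x·lx·mx: 0, 0.7, 1.56, 1.3296, 0.9472, 0.616, 0.6552, 0 → Σ = 5.808
T = 5.808 / 2.3924 = 2.427688… → 2.43

2.43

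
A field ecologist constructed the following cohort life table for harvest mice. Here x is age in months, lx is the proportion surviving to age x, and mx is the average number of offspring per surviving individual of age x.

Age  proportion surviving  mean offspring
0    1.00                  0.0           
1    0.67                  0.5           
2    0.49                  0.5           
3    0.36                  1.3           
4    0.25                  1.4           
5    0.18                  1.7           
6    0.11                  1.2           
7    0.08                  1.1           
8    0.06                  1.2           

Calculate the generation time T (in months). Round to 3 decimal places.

lx·mx: 0, 0.335, 0.245, 0.468, 0.35, 0.306, 0.132, 0.088, 0.072 → R0 = 1.996
x·lx·mx: 0, 0.335, 0.49, 1.404, 1.4, 1.53, 0.792, 0.616, 0.576 → Σ = 7.143
T = 7.143 / 1.996 = 3.578657… → 3.579

3.579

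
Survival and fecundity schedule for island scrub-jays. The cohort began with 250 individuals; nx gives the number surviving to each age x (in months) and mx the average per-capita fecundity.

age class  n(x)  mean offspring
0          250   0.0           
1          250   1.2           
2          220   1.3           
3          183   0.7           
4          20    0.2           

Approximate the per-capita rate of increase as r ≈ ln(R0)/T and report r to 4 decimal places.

0.5955

lx = nx/n0 = nx/250: 1, 1, 0.88, 0.732, 0.08
R0 = Σ lx·mx = 0 + 1.2 + 1.144 + 0.5124 + 0.016 = 2.8724
Σ x·lx·mx = 5.0892; T = 5.0892/2.8724 = 1.77176…
r ≈ ln(R0)/T = ln(2.8724)/1.77176… = 0.595537… → 0.5955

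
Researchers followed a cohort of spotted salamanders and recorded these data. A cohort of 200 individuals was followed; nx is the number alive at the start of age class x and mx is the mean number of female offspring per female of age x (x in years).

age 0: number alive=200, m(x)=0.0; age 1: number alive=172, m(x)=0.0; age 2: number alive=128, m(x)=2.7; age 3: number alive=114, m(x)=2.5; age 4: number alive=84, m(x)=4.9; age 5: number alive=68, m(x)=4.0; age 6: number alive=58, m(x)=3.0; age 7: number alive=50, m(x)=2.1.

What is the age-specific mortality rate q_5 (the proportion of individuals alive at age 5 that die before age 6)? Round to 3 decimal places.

lx = nx/n0 = nx/200: 1, 0.86, 0.64, 0.57, 0.42, 0.34, 0.29, 0.25
q_5 = (l_5 − l_6) / l_5 = (0.34 − 0.29) / 0.34
     = 0.05 / 0.34 = 0.147059… → 0.147

0.147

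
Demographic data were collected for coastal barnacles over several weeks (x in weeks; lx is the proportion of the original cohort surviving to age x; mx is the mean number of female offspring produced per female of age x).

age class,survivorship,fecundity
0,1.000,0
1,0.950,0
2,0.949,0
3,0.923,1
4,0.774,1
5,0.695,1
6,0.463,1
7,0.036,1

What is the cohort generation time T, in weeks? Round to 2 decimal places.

4.28

lx·mx: 0, 0, 0, 0.923, 0.774, 0.695, 0.463, 0.036 → R0 = 2.891
x·lx·mx: 0, 0, 0, 2.769, 3.096, 3.475, 2.778, 0.252 → Σ = 12.37
T = 12.37 / 2.891 = 4.278796… → 4.28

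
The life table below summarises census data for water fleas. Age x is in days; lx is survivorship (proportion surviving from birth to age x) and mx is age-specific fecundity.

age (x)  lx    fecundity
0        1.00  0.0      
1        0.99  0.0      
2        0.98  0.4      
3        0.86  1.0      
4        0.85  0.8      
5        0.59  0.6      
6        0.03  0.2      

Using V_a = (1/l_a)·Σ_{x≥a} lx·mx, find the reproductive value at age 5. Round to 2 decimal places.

lx·mx for x ≥ 5: 0.354, 0.006 → sum = 0.36
V_5 = 0.36 / l_5 = 0.36 / 0.59 = 0.610169… → 0.61

0.61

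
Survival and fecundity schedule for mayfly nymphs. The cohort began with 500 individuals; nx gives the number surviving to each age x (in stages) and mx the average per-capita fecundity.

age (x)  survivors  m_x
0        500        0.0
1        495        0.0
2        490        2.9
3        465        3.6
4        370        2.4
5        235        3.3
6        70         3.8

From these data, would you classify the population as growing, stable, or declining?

lx = nx/n0 = nx/500: 1, 0.99, 0.98, 0.93, 0.74, 0.47, 0.14
R0 = Σ lx·mx = 0 + 0 + 2.842 + 3.348 + 1.776 + 1.551 + 0.532 = 10.049
R0 > 1, so the population is growing.

growing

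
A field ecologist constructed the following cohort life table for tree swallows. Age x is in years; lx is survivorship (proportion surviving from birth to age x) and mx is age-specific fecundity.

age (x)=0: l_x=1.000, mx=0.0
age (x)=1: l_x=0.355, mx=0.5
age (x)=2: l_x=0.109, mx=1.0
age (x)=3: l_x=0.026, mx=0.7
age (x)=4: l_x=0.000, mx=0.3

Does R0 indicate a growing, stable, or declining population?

R0 = Σ lx·mx = 0 + 0.1775 + 0.109 + 0.0182 + 0 = 0.3047
R0 < 1, so the population is declining.

declining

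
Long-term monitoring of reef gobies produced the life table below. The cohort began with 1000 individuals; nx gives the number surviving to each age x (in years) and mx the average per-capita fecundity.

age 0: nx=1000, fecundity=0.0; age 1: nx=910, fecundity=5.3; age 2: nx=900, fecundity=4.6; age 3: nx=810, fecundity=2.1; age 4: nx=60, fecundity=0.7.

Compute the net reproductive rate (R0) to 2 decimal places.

lx = nx/n0 = nx/1000: 1, 0.91, 0.9, 0.81, 0.06
lx·mx by age: 0, 4.823, 4.14, 1.701, 0.042
R0 = Σ lx·mx = 10.706 → 10.71

10.71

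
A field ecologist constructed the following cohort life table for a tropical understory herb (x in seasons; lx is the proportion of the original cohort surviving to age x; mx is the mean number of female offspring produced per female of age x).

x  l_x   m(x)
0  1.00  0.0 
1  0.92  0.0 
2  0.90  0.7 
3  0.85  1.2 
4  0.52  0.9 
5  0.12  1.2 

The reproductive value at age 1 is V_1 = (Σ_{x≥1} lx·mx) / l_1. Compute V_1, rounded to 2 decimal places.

2.46

lx·mx for x ≥ 1: 0, 0.63, 1.02, 0.468, 0.144 → sum = 2.262
V_1 = 2.262 / l_1 = 2.262 / 0.92 = 2.458696… → 2.46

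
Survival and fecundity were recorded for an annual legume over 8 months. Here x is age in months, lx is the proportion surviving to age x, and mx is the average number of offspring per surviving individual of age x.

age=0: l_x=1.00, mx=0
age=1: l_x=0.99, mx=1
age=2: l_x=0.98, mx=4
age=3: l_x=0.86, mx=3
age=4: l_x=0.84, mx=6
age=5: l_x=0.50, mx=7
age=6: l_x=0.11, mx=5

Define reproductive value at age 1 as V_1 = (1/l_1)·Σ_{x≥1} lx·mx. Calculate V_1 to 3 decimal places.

lx·mx for x ≥ 1: 0.99, 3.92, 2.58, 5.04, 3.5, 0.55 → sum = 16.58
V_1 = 16.58 / l_1 = 16.58 / 0.99 = 16.747475… → 16.747

16.747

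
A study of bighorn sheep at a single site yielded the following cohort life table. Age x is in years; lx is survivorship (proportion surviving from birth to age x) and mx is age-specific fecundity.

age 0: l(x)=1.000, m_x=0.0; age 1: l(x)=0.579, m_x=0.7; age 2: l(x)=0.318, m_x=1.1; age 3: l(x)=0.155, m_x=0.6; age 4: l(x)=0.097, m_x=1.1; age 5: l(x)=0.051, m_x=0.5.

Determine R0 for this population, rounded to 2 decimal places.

0.98

lx·mx by age: 0, 0.4053, 0.3498, 0.093, 0.1067, 0.0255
R0 = Σ lx·mx = 0.9803 → 0.98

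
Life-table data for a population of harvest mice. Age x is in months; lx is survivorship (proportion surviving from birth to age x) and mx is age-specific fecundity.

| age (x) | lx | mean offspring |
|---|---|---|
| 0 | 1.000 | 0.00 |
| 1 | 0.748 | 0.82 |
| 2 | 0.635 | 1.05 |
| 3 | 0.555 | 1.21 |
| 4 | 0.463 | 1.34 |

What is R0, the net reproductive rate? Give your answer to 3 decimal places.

2.572

lx·mx by age: 0, 0.61336, 0.66675, 0.67155, 0.62042
R0 = Σ lx·mx = 2.57208 → 2.572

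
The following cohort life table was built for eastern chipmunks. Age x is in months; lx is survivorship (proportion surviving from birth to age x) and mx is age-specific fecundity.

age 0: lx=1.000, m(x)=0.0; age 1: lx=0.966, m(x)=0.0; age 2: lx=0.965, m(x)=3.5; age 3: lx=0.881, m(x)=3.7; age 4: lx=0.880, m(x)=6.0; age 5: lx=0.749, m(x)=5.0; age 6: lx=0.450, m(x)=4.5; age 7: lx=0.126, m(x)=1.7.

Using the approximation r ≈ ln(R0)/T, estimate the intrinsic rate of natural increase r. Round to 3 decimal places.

0.737

R0 = Σ lx·mx = 0 + 0 + 3.3775 + 3.2597 + 5.28 + 3.745 + 2.025 + 0.2142 = 17.9014
Σ x·lx·mx = 70.0285; T = 70.0285/17.9014 = 3.9119…
r ≈ ln(R0)/T = ln(17.9014)/3.9119… = 0.73746… → 0.737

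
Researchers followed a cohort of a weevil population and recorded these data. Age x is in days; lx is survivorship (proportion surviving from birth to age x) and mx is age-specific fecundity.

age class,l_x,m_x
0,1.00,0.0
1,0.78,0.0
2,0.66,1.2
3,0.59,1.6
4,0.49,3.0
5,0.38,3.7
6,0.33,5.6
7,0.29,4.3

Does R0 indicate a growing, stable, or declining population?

growing

R0 = Σ lx·mx = 0 + 0 + 0.792 + 0.944 + 1.47 + 1.406 + 1.848 + 1.247 = 7.707
R0 > 1, so the population is growing.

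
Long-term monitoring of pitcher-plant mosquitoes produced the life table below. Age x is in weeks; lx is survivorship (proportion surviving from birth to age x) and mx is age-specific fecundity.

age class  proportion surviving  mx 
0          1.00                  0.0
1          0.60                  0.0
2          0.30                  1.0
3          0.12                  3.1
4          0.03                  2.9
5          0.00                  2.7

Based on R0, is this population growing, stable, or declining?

R0 = Σ lx·mx = 0 + 0 + 0.3 + 0.372 + 0.087 + 0 = 0.759
R0 < 1, so the population is declining.

declining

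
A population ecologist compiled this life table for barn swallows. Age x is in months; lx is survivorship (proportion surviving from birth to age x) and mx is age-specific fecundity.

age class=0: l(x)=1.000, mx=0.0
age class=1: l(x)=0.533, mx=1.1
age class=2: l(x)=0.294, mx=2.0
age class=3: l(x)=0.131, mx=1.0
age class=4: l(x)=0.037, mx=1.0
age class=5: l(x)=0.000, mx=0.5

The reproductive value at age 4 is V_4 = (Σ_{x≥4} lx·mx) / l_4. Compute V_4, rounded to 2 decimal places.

1.00

lx·mx for x ≥ 4: 0.037, 0 → sum = 0.037
V_4 = 0.037 / l_4 = 0.037 / 0.037 = 1 → 1.00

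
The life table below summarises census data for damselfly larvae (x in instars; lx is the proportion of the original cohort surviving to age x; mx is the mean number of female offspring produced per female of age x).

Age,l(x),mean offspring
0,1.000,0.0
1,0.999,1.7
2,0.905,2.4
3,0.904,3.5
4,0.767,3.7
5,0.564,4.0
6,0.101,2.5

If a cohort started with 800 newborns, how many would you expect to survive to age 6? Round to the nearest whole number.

Expected survivors = N0 · l_6 = 800 × 0.101 = 80.8 → 81

81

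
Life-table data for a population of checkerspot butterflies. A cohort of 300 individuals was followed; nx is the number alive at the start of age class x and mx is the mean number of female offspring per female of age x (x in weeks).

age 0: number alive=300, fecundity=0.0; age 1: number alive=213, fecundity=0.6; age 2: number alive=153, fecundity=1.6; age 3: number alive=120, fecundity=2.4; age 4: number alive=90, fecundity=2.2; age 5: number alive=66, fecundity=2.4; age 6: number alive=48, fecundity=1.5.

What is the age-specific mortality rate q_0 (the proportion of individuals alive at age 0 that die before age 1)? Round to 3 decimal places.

lx = nx/n0 = nx/300: 1, 0.71, 0.51, 0.4, 0.3, 0.22, 0.16
q_0 = (l_0 − l_1) / l_0 = (1 − 0.71) / 1
     = 0.29 / 1 = 0.29 → 0.290

0.290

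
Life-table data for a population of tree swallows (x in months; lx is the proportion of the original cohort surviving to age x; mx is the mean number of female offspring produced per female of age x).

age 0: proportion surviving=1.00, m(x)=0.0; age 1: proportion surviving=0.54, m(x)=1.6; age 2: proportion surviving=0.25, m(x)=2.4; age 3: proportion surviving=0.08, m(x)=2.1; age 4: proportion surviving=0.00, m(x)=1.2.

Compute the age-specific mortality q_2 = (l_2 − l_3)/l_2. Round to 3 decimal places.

q_2 = (l_2 − l_3) / l_2 = (0.25 − 0.08) / 0.25
     = 0.17 / 0.25 = 0.68 → 0.680

0.680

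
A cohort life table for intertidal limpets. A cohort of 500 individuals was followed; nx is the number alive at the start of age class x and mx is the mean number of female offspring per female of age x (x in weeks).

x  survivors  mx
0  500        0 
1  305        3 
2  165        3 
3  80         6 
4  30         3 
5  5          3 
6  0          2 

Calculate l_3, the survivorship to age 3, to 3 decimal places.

l_3 = n_3/n_0 = 80/500 = 0.16 → 0.160

0.160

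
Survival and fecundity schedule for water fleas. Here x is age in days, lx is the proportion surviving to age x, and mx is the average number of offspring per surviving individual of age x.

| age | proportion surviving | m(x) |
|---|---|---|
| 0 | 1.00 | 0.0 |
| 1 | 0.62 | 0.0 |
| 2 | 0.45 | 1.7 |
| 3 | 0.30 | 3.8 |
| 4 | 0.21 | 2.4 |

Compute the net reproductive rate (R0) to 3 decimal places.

2.409

lx·mx by age: 0, 0, 0.765, 1.14, 0.504
R0 = Σ lx·mx = 2.409 → 2.409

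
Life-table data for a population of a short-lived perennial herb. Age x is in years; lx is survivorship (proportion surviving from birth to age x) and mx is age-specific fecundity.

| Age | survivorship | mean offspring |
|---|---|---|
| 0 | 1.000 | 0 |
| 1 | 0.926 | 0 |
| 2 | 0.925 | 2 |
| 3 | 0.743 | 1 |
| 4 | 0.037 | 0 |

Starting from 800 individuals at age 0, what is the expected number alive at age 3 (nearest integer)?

Expected survivors = N0 · l_3 = 800 × 0.743 = 594.4 → 594

594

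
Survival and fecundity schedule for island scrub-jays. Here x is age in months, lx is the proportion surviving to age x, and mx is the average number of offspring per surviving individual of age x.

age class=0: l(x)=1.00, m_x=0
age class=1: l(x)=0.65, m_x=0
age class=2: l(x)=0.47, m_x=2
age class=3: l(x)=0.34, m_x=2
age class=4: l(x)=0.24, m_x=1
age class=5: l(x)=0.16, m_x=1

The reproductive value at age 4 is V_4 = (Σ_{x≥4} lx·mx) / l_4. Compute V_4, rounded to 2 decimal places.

1.67

lx·mx for x ≥ 4: 0.24, 0.16 → sum = 0.4
V_4 = 0.4 / l_4 = 0.4 / 0.24 = 1.666667… → 1.67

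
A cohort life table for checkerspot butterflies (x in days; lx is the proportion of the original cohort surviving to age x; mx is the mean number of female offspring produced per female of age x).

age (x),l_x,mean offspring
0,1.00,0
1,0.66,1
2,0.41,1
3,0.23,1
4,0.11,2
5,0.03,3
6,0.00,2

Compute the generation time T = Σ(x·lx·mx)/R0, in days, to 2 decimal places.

2.17

lx·mx: 0, 0.66, 0.41, 0.23, 0.22, 0.09, 0 → R0 = 1.61
x·lx·mx: 0, 0.66, 0.82, 0.69, 0.88, 0.45, 0 → Σ = 3.5
T = 3.5 / 1.61 = 2.173913… → 2.17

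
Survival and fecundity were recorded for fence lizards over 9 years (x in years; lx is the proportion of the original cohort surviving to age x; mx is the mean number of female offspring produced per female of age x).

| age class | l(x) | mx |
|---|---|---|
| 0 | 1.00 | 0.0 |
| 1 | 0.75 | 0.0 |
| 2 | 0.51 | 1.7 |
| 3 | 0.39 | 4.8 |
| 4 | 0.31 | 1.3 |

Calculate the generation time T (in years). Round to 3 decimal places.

2.852

lx·mx: 0, 0, 0.867, 1.872, 0.403 → R0 = 3.142
x·lx·mx: 0, 0, 1.734, 5.616, 1.612 → Σ = 8.962
T = 8.962 / 3.142 = 2.852323… → 2.852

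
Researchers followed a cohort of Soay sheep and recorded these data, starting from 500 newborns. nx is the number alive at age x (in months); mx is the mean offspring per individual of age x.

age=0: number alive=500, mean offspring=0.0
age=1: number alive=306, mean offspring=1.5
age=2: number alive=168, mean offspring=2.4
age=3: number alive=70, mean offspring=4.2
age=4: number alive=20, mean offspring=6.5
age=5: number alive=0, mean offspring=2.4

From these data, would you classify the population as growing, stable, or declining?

growing

lx = nx/n0 = nx/500: 1, 0.612, 0.336, 0.14, 0.04, 0
R0 = Σ lx·mx = 0 + 0.918 + 0.8064 + 0.588 + 0.26 + 0 = 2.5724
R0 > 1, so the population is growing.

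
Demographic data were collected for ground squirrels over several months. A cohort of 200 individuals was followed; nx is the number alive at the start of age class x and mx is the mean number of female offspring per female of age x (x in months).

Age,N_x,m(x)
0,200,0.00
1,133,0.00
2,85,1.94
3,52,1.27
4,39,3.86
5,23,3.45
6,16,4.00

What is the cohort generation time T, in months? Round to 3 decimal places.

lx = nx/n0 = nx/200: 1, 0.665, 0.425, 0.26, 0.195, 0.115, 0.08
lx·mx: 0, 0, 0.8245, 0.3302, 0.7527, 0.39675, 0.32 → R0 = 2.62415
x·lx·mx: 0, 0, 1.649, 0.9906, 3.0108, 1.98375, 1.92 → Σ = 9.55415
T = 9.55415 / 2.62415 = 3.640855… → 3.641

3.641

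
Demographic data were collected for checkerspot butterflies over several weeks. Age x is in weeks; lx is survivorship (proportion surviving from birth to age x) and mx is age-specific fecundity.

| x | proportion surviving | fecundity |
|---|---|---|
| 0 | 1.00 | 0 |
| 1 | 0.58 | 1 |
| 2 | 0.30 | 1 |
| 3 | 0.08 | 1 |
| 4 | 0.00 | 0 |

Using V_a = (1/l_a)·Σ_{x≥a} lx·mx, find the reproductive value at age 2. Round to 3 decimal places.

1.267

lx·mx for x ≥ 2: 0.3, 0.08, 0 → sum = 0.38
V_2 = 0.38 / l_2 = 0.38 / 0.3 = 1.266667… → 1.267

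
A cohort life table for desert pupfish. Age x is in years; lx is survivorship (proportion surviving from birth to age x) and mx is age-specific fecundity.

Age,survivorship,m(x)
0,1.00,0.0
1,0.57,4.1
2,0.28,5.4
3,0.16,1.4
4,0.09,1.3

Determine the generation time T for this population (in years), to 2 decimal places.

lx·mx: 0, 2.337, 1.512, 0.224, 0.117 → R0 = 4.19
x·lx·mx: 0, 2.337, 3.024, 0.672, 0.468 → Σ = 6.501
T = 6.501 / 4.19 = 1.551551… → 1.55

1.55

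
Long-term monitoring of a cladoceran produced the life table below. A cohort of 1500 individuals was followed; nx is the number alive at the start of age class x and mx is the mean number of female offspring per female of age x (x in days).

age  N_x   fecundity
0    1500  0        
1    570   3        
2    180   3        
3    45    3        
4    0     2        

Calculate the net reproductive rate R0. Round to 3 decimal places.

1.590

lx = nx/n0 = nx/1500: 1, 0.38, 0.12, 0.03, 0
lx·mx by age: 0, 1.14, 0.36, 0.09, 0
R0 = Σ lx·mx = 1.59 → 1.590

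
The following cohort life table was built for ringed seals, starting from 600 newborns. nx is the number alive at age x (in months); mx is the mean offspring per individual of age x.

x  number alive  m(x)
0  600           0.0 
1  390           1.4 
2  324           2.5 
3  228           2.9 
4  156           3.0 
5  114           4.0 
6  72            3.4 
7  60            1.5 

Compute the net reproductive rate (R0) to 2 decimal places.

lx = nx/n0 = nx/600: 1, 0.65, 0.54, 0.38, 0.26, 0.19, 0.12, 0.1
lx·mx by age: 0, 0.91, 1.35, 1.102, 0.78, 0.76, 0.408, 0.15
R0 = Σ lx·mx = 5.46 → 5.46

5.46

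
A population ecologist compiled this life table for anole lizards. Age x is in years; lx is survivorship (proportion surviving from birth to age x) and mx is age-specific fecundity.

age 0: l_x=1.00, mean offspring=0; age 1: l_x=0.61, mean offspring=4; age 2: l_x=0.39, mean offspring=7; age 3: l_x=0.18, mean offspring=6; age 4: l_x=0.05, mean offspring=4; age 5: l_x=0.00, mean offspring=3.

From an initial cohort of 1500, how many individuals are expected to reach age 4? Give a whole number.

75

Expected survivors = N0 · l_4 = 1500 × 0.05 = 75 → 75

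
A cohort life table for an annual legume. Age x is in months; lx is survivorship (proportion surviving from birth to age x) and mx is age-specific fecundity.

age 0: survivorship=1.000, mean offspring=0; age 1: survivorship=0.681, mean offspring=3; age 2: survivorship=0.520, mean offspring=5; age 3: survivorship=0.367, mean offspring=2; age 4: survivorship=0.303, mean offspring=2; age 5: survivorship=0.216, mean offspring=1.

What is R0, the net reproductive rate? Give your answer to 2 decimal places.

lx·mx by age: 0, 2.043, 2.6, 0.734, 0.606, 0.216
R0 = Σ lx·mx = 6.199 → 6.20

6.20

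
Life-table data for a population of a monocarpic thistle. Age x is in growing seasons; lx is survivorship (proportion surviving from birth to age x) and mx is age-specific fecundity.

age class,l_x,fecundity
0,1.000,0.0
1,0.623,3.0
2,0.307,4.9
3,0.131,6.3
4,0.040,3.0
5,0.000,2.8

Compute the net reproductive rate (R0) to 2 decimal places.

lx·mx by age: 0, 1.869, 1.5043, 0.8253, 0.12, 0
R0 = Σ lx·mx = 4.3186 → 4.32

4.32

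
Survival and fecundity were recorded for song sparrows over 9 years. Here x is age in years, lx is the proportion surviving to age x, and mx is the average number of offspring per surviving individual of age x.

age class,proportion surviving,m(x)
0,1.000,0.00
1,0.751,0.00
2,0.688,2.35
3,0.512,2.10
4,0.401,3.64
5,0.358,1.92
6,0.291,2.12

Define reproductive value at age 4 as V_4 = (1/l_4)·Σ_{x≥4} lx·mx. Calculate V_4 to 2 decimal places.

6.89

lx·mx for x ≥ 4: 1.45964, 0.68736, 0.61692 → sum = 2.76392
V_4 = 2.76392 / l_4 = 2.76392 / 0.401 = 6.892569… → 6.89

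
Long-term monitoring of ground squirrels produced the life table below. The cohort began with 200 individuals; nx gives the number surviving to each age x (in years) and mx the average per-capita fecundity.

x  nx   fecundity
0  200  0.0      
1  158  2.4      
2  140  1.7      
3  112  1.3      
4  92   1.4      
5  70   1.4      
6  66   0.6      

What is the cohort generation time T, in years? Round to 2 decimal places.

2.46

lx = nx/n0 = nx/200: 1, 0.79, 0.7, 0.56, 0.46, 0.35, 0.33
lx·mx: 0, 1.896, 1.19, 0.728, 0.644, 0.49, 0.198 → R0 = 5.146
x·lx·mx: 0, 1.896, 2.38, 2.184, 2.576, 2.45, 1.188 → Σ = 12.674
T = 12.674 / 5.146 = 2.462884… → 2.46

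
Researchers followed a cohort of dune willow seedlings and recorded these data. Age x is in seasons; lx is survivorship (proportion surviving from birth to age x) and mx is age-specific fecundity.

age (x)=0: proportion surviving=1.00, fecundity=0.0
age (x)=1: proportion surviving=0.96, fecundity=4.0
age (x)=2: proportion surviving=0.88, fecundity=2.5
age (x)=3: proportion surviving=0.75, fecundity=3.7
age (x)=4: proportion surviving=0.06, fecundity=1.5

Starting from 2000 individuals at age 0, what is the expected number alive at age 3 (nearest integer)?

1500

Expected survivors = N0 · l_3 = 2000 × 0.75 = 1500 → 1500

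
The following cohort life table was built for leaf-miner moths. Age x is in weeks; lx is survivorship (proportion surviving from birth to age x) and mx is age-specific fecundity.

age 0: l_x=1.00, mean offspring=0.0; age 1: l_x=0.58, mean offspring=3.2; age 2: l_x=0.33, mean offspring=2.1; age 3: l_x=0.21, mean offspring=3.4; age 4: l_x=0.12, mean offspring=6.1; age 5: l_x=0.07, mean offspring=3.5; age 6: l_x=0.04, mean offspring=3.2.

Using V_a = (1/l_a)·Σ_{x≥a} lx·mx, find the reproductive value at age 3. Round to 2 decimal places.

8.66

lx·mx for x ≥ 3: 0.714, 0.732, 0.245, 0.128 → sum = 1.819
V_3 = 1.819 / l_3 = 1.819 / 0.21 = 8.661905… → 8.66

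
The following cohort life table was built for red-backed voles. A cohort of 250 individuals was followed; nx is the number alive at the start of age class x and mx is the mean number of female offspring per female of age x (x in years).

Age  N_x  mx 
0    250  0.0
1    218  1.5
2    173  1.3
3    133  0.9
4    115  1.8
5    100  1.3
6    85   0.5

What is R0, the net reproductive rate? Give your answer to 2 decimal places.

4.20

lx = nx/n0 = nx/250: 1, 0.872, 0.692, 0.532, 0.46, 0.4, 0.34
lx·mx by age: 0, 1.308, 0.8996, 0.4788, 0.828, 0.52, 0.17
R0 = Σ lx·mx = 4.2044 → 4.20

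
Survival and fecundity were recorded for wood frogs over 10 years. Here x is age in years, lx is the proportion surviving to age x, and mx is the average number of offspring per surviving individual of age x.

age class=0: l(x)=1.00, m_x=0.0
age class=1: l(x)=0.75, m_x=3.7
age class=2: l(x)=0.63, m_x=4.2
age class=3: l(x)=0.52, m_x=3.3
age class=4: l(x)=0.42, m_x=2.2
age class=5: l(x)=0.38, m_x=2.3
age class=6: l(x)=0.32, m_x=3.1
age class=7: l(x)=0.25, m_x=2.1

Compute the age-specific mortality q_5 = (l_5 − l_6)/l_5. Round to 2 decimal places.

q_5 = (l_5 − l_6) / l_5 = (0.38 − 0.32) / 0.38
     = 0.06 / 0.38 = 0.157895… → 0.16

0.16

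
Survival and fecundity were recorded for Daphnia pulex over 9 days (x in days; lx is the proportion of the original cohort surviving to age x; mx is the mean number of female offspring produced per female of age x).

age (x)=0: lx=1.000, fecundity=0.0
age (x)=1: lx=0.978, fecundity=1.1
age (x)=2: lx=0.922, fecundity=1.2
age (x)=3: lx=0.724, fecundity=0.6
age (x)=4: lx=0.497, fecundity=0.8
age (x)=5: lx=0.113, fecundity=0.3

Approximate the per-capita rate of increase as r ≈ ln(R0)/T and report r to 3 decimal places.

R0 = Σ lx·mx = 0 + 1.0758 + 1.1064 + 0.4344 + 0.3976 + 0.0339 = 3.0481
Σ x·lx·mx = 6.3517; T = 6.3517/3.0481 = 2.08382…
r ≈ ln(R0)/T = ln(3.0481)/2.08382… = 0.53484… → 0.535

0.535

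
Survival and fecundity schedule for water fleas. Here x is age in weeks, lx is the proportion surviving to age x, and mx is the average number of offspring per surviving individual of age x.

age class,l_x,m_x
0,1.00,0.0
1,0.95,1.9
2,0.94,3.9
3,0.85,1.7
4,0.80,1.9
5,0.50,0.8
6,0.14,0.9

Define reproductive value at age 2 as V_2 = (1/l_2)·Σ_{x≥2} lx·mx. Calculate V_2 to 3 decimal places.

7.614

lx·mx for x ≥ 2: 3.666, 1.445, 1.52, 0.4, 0.126 → sum = 7.157
V_2 = 7.157 / l_2 = 7.157 / 0.94 = 7.61383… → 7.614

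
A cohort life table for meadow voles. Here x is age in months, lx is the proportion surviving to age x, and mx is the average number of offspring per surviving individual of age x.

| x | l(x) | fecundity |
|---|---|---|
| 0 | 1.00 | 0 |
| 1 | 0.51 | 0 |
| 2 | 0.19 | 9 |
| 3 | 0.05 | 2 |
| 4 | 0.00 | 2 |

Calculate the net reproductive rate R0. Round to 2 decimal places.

lx·mx by age: 0, 0, 1.71, 0.1, 0
R0 = Σ lx·mx = 1.81 → 1.81

1.81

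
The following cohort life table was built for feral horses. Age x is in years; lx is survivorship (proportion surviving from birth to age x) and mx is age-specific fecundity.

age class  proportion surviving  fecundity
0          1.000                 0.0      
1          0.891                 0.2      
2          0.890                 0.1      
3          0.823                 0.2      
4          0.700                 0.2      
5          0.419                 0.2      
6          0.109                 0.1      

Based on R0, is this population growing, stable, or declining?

R0 = Σ lx·mx = 0 + 0.1782 + 0.089 + 0.1646 + 0.14 + 0.0838 + 0.0109 = 0.6665
R0 < 1, so the population is declining.

declining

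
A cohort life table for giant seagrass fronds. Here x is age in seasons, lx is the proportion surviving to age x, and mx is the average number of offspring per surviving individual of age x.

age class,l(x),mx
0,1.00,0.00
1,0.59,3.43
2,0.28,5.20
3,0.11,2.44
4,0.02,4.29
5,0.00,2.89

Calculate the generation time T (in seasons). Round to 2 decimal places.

1.59

lx·mx: 0, 2.0237, 1.456, 0.2684, 0.0858, 0 → R0 = 3.8339
x·lx·mx: 0, 2.0237, 2.912, 0.8052, 0.3432, 0 → Σ = 6.0841
T = 6.0841 / 3.8339 = 1.586922… → 1.59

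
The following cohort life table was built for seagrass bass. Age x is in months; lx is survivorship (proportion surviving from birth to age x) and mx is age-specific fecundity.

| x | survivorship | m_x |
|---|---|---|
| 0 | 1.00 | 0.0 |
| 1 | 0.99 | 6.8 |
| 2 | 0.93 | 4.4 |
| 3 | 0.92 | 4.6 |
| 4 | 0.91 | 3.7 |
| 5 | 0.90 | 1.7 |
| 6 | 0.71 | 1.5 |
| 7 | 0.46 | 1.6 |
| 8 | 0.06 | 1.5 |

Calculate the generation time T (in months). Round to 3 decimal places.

lx·mx: 0, 6.732, 4.092, 4.232, 3.367, 1.53, 1.065, 0.736, 0.09 → R0 = 21.844
x·lx·mx: 0, 6.732, 8.184, 12.696, 13.468, 7.65, 6.39, 5.152, 0.72 → Σ = 60.992
T = 60.992 / 21.844 = 2.792163… → 2.792

2.792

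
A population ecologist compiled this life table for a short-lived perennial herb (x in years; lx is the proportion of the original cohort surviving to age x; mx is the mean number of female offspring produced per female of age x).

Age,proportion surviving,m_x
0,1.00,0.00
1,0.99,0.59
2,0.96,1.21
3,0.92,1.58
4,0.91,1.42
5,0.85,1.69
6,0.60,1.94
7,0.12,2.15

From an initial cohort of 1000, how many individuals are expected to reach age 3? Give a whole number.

920

Expected survivors = N0 · l_3 = 1000 × 0.92 = 920 → 920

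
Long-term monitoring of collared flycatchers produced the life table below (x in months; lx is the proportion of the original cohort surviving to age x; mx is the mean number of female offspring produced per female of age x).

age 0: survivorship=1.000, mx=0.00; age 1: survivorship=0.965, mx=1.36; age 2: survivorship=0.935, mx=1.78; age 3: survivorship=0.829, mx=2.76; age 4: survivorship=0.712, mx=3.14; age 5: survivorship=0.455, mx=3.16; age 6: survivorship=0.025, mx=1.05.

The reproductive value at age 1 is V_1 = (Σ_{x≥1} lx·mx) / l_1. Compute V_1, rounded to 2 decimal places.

9.29

lx·mx for x ≥ 1: 1.3124, 1.6643, 2.28804, 2.23568, 1.4378, 0.02625 → sum = 8.96447
V_1 = 8.96447 / l_1 = 8.96447 / 0.965 = 9.289606… → 9.29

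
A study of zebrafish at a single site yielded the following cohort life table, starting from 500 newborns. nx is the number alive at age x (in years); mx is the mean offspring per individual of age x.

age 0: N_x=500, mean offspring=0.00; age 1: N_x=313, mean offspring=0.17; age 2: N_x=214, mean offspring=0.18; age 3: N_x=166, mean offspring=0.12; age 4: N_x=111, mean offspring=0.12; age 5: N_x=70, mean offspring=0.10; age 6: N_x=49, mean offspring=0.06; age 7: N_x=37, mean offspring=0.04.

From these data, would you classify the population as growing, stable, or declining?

declining

lx = nx/n0 = nx/500: 1, 0.626, 0.428, 0.332, 0.222, 0.14, 0.098, 0.074
R0 = Σ lx·mx = 0 + 0.10642 + 0.07704 + 0.03984 + 0.02664 + 0.014 + 0.00588 + 0.00296 = 0.27278
R0 < 1, so the population is declining.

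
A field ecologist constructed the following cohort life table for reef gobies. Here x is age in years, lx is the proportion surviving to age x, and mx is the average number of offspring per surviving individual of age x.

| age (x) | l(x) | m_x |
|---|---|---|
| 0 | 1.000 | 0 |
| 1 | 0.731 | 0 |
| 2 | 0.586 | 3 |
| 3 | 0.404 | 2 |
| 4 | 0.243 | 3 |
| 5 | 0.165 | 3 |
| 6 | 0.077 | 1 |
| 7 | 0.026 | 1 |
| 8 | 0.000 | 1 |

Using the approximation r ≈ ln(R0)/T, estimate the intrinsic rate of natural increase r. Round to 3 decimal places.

0.442

R0 = Σ lx·mx = 0 + 0 + 1.758 + 0.808 + 0.729 + 0.495 + 0.077 + 0.026 + 0 = 3.893
Σ x·lx·mx = 11.975; T = 11.975/3.893 = 3.07603…
r ≈ ln(R0)/T = ln(3.893)/3.07603… = 0.44186… → 0.442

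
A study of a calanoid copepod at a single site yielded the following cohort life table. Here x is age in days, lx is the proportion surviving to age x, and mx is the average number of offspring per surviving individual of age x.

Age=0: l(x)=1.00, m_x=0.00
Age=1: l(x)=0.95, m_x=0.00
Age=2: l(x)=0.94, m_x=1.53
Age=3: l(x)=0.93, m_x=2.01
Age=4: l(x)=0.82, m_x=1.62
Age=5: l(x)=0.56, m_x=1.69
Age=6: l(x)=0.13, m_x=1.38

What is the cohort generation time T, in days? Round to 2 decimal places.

lx·mx: 0, 0, 1.4382, 1.8693, 1.3284, 0.9464, 0.1794 → R0 = 5.7617
x·lx·mx: 0, 0, 2.8764, 5.6079, 5.3136, 4.732, 1.0764 → Σ = 19.6063
T = 19.6063 / 5.7617 = 3.402867… → 3.40

3.40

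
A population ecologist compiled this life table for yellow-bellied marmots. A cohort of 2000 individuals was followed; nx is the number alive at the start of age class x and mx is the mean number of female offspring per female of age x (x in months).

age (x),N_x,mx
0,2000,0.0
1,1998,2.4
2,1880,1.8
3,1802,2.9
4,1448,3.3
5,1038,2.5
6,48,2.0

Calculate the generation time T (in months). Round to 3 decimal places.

lx = nx/n0 = nx/2000: 1, 0.999, 0.94, 0.901, 0.724, 0.519, 0.024
lx·mx: 0, 2.3976, 1.692, 2.6129, 2.3892, 1.2975, 0.048 → R0 = 10.4372
x·lx·mx: 0, 2.3976, 3.384, 7.8387, 9.5568, 6.4875, 0.288 → Σ = 29.9526
T = 29.9526 / 10.4372 = 2.869793… → 2.870

2.870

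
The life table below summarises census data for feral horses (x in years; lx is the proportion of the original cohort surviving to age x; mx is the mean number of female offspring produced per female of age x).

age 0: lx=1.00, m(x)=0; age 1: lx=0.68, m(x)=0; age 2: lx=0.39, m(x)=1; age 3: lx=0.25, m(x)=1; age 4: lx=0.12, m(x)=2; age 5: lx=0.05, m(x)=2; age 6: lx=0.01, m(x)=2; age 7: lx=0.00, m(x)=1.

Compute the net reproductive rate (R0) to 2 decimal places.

lx·mx by age: 0, 0, 0.39, 0.25, 0.24, 0.1, 0.02, 0
R0 = Σ lx·mx = 1 → 1.00

1.00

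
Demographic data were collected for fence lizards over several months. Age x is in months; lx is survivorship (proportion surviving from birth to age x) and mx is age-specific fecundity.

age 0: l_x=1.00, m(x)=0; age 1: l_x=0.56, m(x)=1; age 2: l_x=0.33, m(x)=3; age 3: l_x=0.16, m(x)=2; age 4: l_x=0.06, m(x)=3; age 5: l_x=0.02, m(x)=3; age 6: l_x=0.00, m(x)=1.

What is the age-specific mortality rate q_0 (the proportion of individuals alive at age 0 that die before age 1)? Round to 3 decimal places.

q_0 = (l_0 − l_1) / l_0 = (1 − 0.56) / 1
     = 0.44 / 1 = 0.44 → 0.440

0.440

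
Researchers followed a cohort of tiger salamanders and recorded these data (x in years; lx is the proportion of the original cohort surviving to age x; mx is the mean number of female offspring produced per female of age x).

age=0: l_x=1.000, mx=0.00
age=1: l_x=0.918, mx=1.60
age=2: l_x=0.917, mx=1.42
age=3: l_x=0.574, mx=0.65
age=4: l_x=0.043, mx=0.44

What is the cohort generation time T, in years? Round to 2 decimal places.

1.67

lx·mx: 0, 1.4688, 1.30214, 0.3731, 0.01892 → R0 = 3.16296
x·lx·mx: 0, 1.4688, 2.60428, 1.1193, 0.07568 → Σ = 5.26806
T = 5.26806 / 3.16296 = 1.665547… → 1.67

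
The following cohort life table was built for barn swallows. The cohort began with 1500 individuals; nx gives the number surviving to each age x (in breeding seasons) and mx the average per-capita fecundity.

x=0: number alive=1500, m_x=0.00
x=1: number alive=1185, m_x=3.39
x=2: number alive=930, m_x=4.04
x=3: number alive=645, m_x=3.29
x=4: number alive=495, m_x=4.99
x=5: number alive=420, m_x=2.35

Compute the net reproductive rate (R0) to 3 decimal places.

8.902

lx = nx/n0 = nx/1500: 1, 0.79, 0.62, 0.43, 0.33, 0.28
lx·mx by age: 0, 2.6781, 2.5048, 1.4147, 1.6467, 0.658
R0 = Σ lx·mx = 8.9023 → 8.902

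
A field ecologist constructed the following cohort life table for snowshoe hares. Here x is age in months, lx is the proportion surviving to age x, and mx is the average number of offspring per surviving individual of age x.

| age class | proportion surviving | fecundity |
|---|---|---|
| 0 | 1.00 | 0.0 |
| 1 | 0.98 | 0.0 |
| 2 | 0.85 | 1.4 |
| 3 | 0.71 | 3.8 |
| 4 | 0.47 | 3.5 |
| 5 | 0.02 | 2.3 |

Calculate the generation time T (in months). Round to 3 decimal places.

3.098

lx·mx: 0, 0, 1.19, 2.698, 1.645, 0.046 → R0 = 5.579
x·lx·mx: 0, 0, 2.38, 8.094, 6.58, 0.23 → Σ = 17.284
T = 17.284 / 5.579 = 3.098046… → 3.098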